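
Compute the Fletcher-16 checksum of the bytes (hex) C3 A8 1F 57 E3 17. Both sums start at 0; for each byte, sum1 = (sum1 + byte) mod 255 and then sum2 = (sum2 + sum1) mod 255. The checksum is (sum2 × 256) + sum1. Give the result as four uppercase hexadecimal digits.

43DD

Running sums (mod 255):
  after byte 0 (C3): sum1=195, sum2=195
  after byte 1 (A8): sum1=108, sum2=48
  after byte 2 (1F): sum1=139, sum2=187
  after byte 3 (57): sum1=226, sum2=158
  after byte 4 (E3): sum1=198, sum2=101
  after byte 5 (17): sum1=221, sum2=67
Checksum = sum2·256 + sum1 = 67·256 + 221 = 17373 = 0x43DD.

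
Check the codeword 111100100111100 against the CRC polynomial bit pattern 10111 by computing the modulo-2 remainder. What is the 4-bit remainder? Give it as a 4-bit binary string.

Modulo-2 division of 111100100111100 by 10111:
  pos 0: 11110 XOR 10111 = 01001
  pos 1: 10010 XOR 10111 = 00101
  pos 3: 10110 XOR 10111 = 00001
  pos 7: 10111 XOR 10111 = 00000
Remainder = 0100 (nonzero — an error is detected).

0100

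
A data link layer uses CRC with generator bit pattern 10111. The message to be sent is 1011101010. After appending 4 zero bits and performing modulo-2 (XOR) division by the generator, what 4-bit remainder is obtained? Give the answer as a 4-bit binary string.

Append 4 zeros: 10111010100000. Divide by 10111 (XOR where the leading bit is 1):
  pos 0: 10111 XOR 10111 = 00000
  pos 6: 10100 XOR 10111 = 00011
  pos 9: 11000 XOR 10111 = 01111
Remainder (last 4 bits) = 1111. This is the CRC / FCS.

1111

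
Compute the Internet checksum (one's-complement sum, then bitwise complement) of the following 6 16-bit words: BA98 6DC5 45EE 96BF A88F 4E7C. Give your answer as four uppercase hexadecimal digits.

03E8

One's-complement addition (fold any carry out of bit 15 back into bit 0):
  0xBA98 + 0x6DC5 = 0x1285D → wrap carry → 0x285E
  0x285E + 0x45EE = 0x06E4C
  0x6E4C + 0x96BF = 0x1050B → wrap carry → 0x050C
  0x050C + 0xA88F = 0x0AD9B
  0xAD9B + 0x4E7C = 0x0FC17
One's-complement sum = 0xFC17.
Checksum = ~0xFC17 & 0xFFFF = 0x03E8.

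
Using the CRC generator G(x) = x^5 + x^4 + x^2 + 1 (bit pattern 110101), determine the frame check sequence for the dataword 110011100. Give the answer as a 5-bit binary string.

Append 5 zeros: 11001110000000. Divide by 110101 (XOR where the leading bit is 1):
  pos 0: 110011 XOR 110101 = 000110
  pos 3: 110100 XOR 110101 = 000001
  pos 8: 100000 XOR 110101 = 010101
Remainder (last 5 bits) = 10101. This is the CRC / FCS.

10101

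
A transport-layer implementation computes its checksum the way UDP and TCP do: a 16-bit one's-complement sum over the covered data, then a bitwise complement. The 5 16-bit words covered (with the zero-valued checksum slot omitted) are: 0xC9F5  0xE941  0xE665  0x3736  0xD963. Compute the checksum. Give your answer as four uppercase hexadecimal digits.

55C8

One's-complement addition (fold any carry out of bit 15 back into bit 0):
  0xC9F5 + 0xE941 = 0x1B336 → wrap carry → 0xB337
  0xB337 + 0xE665 = 0x1999C → wrap carry → 0x999D
  0x999D + 0x3736 = 0x0D0D3
  0xD0D3 + 0xD963 = 0x1AA36 → wrap carry → 0xAA37
One's-complement sum = 0xAA37.
Checksum = ~0xAA37 & 0xFFFF = 0x55C8.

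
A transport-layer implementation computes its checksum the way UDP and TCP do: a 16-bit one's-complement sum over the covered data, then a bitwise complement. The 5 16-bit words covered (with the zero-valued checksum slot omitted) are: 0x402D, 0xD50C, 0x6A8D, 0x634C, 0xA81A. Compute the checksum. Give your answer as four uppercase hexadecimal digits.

One's-complement addition (fold any carry out of bit 15 back into bit 0):
  0x402D + 0xD50C = 0x11539 → wrap carry → 0x153A
  0x153A + 0x6A8D = 0x07FC7
  0x7FC7 + 0x634C = 0x0E313
  0xE313 + 0xA81A = 0x18B2D → wrap carry → 0x8B2E
One's-complement sum = 0x8B2E.
Checksum = ~0x8B2E & 0xFFFF = 0x74D1.

74D1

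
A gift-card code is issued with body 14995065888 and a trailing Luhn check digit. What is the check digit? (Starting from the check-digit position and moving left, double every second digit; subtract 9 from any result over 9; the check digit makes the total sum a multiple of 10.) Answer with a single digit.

Partial digits right→left: 8 8 8 5 6 0 5 9 9 4 1
Double every second digit counting from the check-digit position (so the 1st, 3rd, 5th, ... of the partial from the right).
  doubled (with −9 where >9): 7 7 3 1 9 2 → sum 29
  kept as-is: 8 5 0 9 4 → sum 26
Total = 29 + 26 = 55.
Check digit = (10 − (55 mod 10)) mod 10 = 5.

5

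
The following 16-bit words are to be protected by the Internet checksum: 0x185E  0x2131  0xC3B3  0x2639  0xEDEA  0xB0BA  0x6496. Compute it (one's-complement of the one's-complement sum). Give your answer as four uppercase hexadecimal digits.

One's-complement addition (fold any carry out of bit 15 back into bit 0):
  0x185E + 0x2131 = 0x0398F
  0x398F + 0xC3B3 = 0x0FD42
  0xFD42 + 0x2639 = 0x1237B → wrap carry → 0x237C
  0x237C + 0xEDEA = 0x11166 → wrap carry → 0x1167
  0x1167 + 0xB0BA = 0x0C221
  0xC221 + 0x6496 = 0x126B7 → wrap carry → 0x26B8
One's-complement sum = 0x26B8.
Checksum = ~0x26B8 & 0xFFFF = 0xD947.

D947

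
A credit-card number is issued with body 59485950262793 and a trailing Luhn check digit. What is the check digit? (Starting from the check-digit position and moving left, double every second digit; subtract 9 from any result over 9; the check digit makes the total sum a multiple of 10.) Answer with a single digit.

9

Partial digits right→left: 3 9 7 2 6 2 0 5 9 5 8 4 9 5
Double every second digit counting from the check-digit position (so the 1st, 3rd, 5th, ... of the partial from the right).
  doubled (with −9 where >9): 6 5 3 0 9 7 9 → sum 39
  kept as-is: 9 2 2 5 5 4 5 → sum 32
Total = 39 + 32 = 71.
Check digit = (10 − (71 mod 10)) mod 10 = 9.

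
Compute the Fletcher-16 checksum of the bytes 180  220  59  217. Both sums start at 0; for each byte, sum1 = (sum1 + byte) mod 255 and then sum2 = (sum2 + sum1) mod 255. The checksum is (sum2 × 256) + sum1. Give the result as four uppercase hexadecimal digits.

B9A6

Running sums (mod 255):
  after byte 0 (180): sum1=180, sum2=180
  after byte 1 (220): sum1=145, sum2=70
  after byte 2 (59): sum1=204, sum2=19
  after byte 3 (217): sum1=166, sum2=185
Checksum = sum2·256 + sum1 = 185·256 + 166 = 47526 = 0xB9A6.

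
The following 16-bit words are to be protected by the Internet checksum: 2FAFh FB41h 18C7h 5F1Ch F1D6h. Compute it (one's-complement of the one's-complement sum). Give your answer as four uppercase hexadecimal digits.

One's-complement addition (fold any carry out of bit 15 back into bit 0):
  0x2FAF + 0xFB41 = 0x12AF0 → wrap carry → 0x2AF1
  0x2AF1 + 0x18C7 = 0x043B8
  0x43B8 + 0x5F1C = 0x0A2D4
  0xA2D4 + 0xF1D6 = 0x194AA → wrap carry → 0x94AB
One's-complement sum = 0x94AB.
Checksum = ~0x94AB & 0xFFFF = 0x6B54.

6B54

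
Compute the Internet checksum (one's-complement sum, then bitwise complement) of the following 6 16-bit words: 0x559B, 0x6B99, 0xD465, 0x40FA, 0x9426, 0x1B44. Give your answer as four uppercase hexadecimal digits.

One's-complement addition (fold any carry out of bit 15 back into bit 0):
  0x559B + 0x6B99 = 0x0C134
  0xC134 + 0xD465 = 0x19599 → wrap carry → 0x959A
  0x959A + 0x40FA = 0x0D694
  0xD694 + 0x9426 = 0x16ABA → wrap carry → 0x6ABB
  0x6ABB + 0x1B44 = 0x085FF
One's-complement sum = 0x85FF.
Checksum = ~0x85FF & 0xFFFF = 0x7A00.

7A00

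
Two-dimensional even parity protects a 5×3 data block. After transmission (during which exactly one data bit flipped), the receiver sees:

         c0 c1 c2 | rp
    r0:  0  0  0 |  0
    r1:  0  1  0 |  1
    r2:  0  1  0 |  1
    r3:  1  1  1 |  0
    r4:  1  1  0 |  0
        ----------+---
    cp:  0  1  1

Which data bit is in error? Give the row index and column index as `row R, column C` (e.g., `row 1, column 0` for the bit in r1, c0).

Recompute each row's even parity and compare to rp:
  r0: data parity 0, sent rp 0 → ok
  r1: data parity 1, sent rp 1 → ok
  r2: data parity 1, sent rp 1 → ok
  r3: data parity 1, sent rp 0 → mismatch
  r4: data parity 0, sent rp 0 → ok
Recompute each column's even parity and compare to cp:
  c0: data parity 0, sent cp 0 → ok
  c1: data parity 0, sent cp 1 → mismatch
  c2: data parity 1, sent cp 1 → ok
Exactly one row (r3) and one column (c1) fail → the flipped bit is at their intersection.

row 3, column 1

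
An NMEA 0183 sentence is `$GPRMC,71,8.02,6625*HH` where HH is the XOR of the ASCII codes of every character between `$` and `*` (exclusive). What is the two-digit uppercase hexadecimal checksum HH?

72

XOR the ASCII codes of the payload characters:
  'G' = 0x47 → acc = 0x47
  'P' = 0x50 → acc = 0x17
  'R' = 0x52 → acc = 0x45
  'M' = 0x4D → acc = 0x08
  'C' = 0x43 → acc = 0x4B
  ',' = 0x2C → acc = 0x67
  '7' = 0x37 → acc = 0x50
  '1' = 0x31 → acc = 0x61
  ',' = 0x2C → acc = 0x4D
  '8' = 0x38 → acc = 0x75
  '.' = 0x2E → acc = 0x5B
  '0' = 0x30 → acc = 0x6B
  '2' = 0x32 → acc = 0x59
  ',' = 0x2C → acc = 0x75
  '6' = 0x36 → acc = 0x43
  '6' = 0x36 → acc = 0x75
  '2' = 0x32 → acc = 0x47
  '5' = 0x35 → acc = 0x72
Checksum = 0x72.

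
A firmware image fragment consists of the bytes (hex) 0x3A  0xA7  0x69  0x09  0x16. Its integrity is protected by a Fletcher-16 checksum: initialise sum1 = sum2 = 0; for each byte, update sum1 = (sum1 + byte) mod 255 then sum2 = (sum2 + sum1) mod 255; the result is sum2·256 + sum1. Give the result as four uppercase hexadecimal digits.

266A

Running sums (mod 255):
  after byte 0 (0x3A): sum1=58, sum2=58
  after byte 1 (0xA7): sum1=225, sum2=28
  after byte 2 (0x69): sum1=75, sum2=103
  after byte 3 (0x09): sum1=84, sum2=187
  after byte 4 (0x16): sum1=106, sum2=38
Checksum = sum2·256 + sum1 = 38·256 + 106 = 9834 = 0x266A.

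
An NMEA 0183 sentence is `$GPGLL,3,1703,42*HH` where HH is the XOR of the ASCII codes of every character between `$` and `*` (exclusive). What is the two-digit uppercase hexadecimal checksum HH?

4C

XOR the ASCII codes of the payload characters:
  'G' = 0x47 → acc = 0x47
  'P' = 0x50 → acc = 0x17
  'G' = 0x47 → acc = 0x50
  'L' = 0x4C → acc = 0x1C
  'L' = 0x4C → acc = 0x50
  ',' = 0x2C → acc = 0x7C
  '3' = 0x33 → acc = 0x4F
  ',' = 0x2C → acc = 0x63
  '1' = 0x31 → acc = 0x52
  '7' = 0x37 → acc = 0x65
  '0' = 0x30 → acc = 0x55
  '3' = 0x33 → acc = 0x66
  ',' = 0x2C → acc = 0x4A
  '4' = 0x34 → acc = 0x7E
  '2' = 0x32 → acc = 0x4C
Checksum = 0x4C.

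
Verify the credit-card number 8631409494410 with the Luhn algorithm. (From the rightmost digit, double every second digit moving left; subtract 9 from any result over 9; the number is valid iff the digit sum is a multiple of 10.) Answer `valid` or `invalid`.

valid

From the right, keep odd positions and double even positions (subtract 9 from any doubled value over 9):
  doubled (positions 2,4,...): 2 8 8 0 2 3 → sum 23
  kept (positions 1,3,...): 0 4 9 9 4 3 8 → sum 37
Total = 60.
60 mod 10 = 0, so the number is valid.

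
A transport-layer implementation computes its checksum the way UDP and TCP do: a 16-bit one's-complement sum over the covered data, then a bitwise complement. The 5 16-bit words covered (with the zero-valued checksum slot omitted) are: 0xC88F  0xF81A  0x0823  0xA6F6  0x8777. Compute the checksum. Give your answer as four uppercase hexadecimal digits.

08C4

One's-complement addition (fold any carry out of bit 15 back into bit 0):
  0xC88F + 0xF81A = 0x1C0A9 → wrap carry → 0xC0AA
  0xC0AA + 0x0823 = 0x0C8CD
  0xC8CD + 0xA6F6 = 0x16FC3 → wrap carry → 0x6FC4
  0x6FC4 + 0x8777 = 0x0F73B
One's-complement sum = 0xF73B.
Checksum = ~0xF73B & 0xFFFF = 0x08C4.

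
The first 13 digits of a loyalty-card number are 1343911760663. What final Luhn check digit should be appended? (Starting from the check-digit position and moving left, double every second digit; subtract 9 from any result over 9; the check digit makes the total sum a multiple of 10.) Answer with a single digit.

Partial digits right→left: 3 6 6 0 6 7 1 1 9 3 4 3 1
Double every second digit counting from the check-digit position (so the 1st, 3rd, 5th, ... of the partial from the right).
  doubled (with −9 where >9): 6 3 3 2 9 8 2 → sum 33
  kept as-is: 6 0 7 1 3 3 → sum 20
Total = 33 + 20 = 53.
Check digit = (10 − (53 mod 10)) mod 10 = 7.

7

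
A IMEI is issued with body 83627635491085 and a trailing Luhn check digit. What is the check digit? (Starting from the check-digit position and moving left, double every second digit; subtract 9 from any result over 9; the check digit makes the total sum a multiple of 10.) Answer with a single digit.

9

Partial digits right→left: 5 8 0 1 9 4 5 3 6 7 2 6 3 8
Double every second digit counting from the check-digit position (so the 1st, 3rd, 5th, ... of the partial from the right).
  doubled (with −9 where >9): 1 0 9 1 3 4 6 → sum 24
  kept as-is: 8 1 4 3 7 6 8 → sum 37
Total = 24 + 37 = 61.
Check digit = (10 − (61 mod 10)) mod 10 = 9.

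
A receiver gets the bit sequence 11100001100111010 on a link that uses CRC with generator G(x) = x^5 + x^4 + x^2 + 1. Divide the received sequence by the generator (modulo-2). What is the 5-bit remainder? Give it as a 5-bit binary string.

11001

Modulo-2 division of 11100001100111010 by 110101:
  pos 0: 111000 XOR 110101 = 001101
  pos 2: 110101 XOR 110101 = 000000
  pos 8: 100111 XOR 110101 = 010010
  pos 9: 100100 XOR 110101 = 010001
  pos 10: 100011 XOR 110101 = 010110
  pos 11: 101100 XOR 110101 = 011001
Remainder = 11001 (nonzero — an error is detected).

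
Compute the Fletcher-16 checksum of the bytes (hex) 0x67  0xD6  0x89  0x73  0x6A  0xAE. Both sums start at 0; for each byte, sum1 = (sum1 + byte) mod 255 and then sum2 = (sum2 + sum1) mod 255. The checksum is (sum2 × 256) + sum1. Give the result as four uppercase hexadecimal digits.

Running sums (mod 255):
  after byte 0 (0x67): sum1=103, sum2=103
  after byte 1 (0xD6): sum1=62, sum2=165
  after byte 2 (0x89): sum1=199, sum2=109
  after byte 3 (0x73): sum1=59, sum2=168
  after byte 4 (0x6A): sum1=165, sum2=78
  after byte 5 (0xAE): sum1=84, sum2=162
Checksum = sum2·256 + sum1 = 162·256 + 84 = 41556 = 0xA254.

A254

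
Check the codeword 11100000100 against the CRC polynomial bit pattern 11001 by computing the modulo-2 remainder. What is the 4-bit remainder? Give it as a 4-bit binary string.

Modulo-2 division of 11100000100 by 11001:
  pos 0: 11100 XOR 11001 = 00101
  pos 2: 10100 XOR 11001 = 01101
  pos 3: 11010 XOR 11001 = 00011
  pos 6: 11100 XOR 11001 = 00101
Remainder = 0101 (nonzero — an error is detected).

0101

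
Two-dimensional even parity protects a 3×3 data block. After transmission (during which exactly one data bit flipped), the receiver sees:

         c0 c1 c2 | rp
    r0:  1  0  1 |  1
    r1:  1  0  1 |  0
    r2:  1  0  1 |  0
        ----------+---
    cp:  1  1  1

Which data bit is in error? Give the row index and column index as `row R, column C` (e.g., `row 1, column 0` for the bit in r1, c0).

Recompute each row's even parity and compare to rp:
  r0: data parity 0, sent rp 1 → mismatch
  r1: data parity 0, sent rp 0 → ok
  r2: data parity 0, sent rp 0 → ok
Recompute each column's even parity and compare to cp:
  c0: data parity 1, sent cp 1 → ok
  c1: data parity 0, sent cp 1 → mismatch
  c2: data parity 1, sent cp 1 → ok
Exactly one row (r0) and one column (c1) fail → the flipped bit is at their intersection.

row 0, column 1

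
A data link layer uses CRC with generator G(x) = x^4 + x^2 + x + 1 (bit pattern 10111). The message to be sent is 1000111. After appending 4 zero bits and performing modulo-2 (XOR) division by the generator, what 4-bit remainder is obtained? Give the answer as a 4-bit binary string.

Append 4 zeros: 10001110000. Divide by 10111 (XOR where the leading bit is 1):
  pos 0: 10001 XOR 10111 = 00110
  pos 2: 11011 XOR 10111 = 01100
  pos 3: 11000 XOR 10111 = 01111
  pos 4: 11110 XOR 10111 = 01001
  pos 5: 10010 XOR 10111 = 00101
Remainder (last 4 bits) = 1010. This is the CRC / FCS.

1010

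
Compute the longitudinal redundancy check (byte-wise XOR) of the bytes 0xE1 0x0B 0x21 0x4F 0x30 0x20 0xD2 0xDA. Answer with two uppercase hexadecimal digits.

9C

XOR the bytes together:
  start with 0xE1
  0xE1 ⊕ 0x0B = 0xEA
  0xEA ⊕ 0x21 = 0xCB
  0xCB ⊕ 0x4F = 0x84
  0x84 ⊕ 0x30 = 0xB4
  0xB4 ⊕ 0x20 = 0x94
  0x94 ⊕ 0xD2 = 0x46
  0x46 ⊕ 0xDA = 0x9C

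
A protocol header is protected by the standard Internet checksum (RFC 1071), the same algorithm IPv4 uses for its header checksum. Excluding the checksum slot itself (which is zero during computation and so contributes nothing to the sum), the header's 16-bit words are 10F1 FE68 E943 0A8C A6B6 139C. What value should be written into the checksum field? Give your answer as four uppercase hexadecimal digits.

One's-complement addition (fold any carry out of bit 15 back into bit 0):
  0x10F1 + 0xFE68 = 0x10F59 → wrap carry → 0x0F5A
  0x0F5A + 0xE943 = 0x0F89D
  0xF89D + 0x0A8C = 0x10329 → wrap carry → 0x032A
  0x032A + 0xA6B6 = 0x0A9E0
  0xA9E0 + 0x139C = 0x0BD7C
One's-complement sum = 0xBD7C.
Checksum = ~0xBD7C & 0xFFFF = 0x4283.

4283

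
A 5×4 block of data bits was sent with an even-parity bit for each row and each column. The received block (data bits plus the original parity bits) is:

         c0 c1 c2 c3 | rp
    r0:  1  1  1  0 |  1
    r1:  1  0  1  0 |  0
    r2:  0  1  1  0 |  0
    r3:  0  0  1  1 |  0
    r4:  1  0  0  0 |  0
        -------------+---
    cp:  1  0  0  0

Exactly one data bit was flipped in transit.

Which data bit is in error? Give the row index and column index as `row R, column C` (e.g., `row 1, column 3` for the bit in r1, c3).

row 4, column 3

Recompute each row's even parity and compare to rp:
  r0: data parity 1, sent rp 1 → ok
  r1: data parity 0, sent rp 0 → ok
  r2: data parity 0, sent rp 0 → ok
  r3: data parity 0, sent rp 0 → ok
  r4: data parity 1, sent rp 0 → mismatch
Recompute each column's even parity and compare to cp:
  c0: data parity 1, sent cp 1 → ok
  c1: data parity 0, sent cp 0 → ok
  c2: data parity 0, sent cp 0 → ok
  c3: data parity 1, sent cp 0 → mismatch
Exactly one row (r4) and one column (c3) fail → the flipped bit is at their intersection.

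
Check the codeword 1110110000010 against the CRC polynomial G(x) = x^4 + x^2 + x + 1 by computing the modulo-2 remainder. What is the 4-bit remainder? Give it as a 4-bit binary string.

0000

Modulo-2 division of 1110110000010 by 10111:
  pos 0: 11101 XOR 10111 = 01010
  pos 1: 10101 XOR 10111 = 00010
  pos 4: 10000 XOR 10111 = 00111
  pos 6: 11100 XOR 10111 = 01011
  pos 7: 10111 XOR 10111 = 00000
Remainder = 0000 (zero — the frame passes the CRC check).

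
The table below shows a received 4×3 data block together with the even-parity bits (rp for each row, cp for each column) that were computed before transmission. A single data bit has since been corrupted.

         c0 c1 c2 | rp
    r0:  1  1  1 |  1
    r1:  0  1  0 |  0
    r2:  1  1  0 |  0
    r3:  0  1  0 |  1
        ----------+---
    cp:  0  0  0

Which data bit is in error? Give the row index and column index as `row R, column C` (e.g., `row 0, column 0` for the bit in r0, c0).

row 1, column 2

Recompute each row's even parity and compare to rp:
  r0: data parity 1, sent rp 1 → ok
  r1: data parity 1, sent rp 0 → mismatch
  r2: data parity 0, sent rp 0 → ok
  r3: data parity 1, sent rp 1 → ok
Recompute each column's even parity and compare to cp:
  c0: data parity 0, sent cp 0 → ok
  c1: data parity 0, sent cp 0 → ok
  c2: data parity 1, sent cp 0 → mismatch
Exactly one row (r1) and one column (c2) fail → the flipped bit is at their intersection.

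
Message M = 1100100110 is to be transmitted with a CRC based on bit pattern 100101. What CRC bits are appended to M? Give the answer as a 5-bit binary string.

Append 5 zeros: 110010011000000. Divide by 100101 (XOR where the leading bit is 1):
  pos 0: 110010 XOR 100101 = 010111
  pos 1: 101110 XOR 100101 = 001011
  pos 3: 101111 XOR 100101 = 001010
  pos 5: 101000 XOR 100101 = 001101
  pos 7: 110100 XOR 100101 = 010001
  pos 8: 100010 XOR 100101 = 000111
Remainder (last 5 bits) = 01110. This is the CRC / FCS.

01110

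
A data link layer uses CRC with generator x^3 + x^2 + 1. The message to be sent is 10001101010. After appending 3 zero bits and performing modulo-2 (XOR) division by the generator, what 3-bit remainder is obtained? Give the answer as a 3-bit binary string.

001

Append 3 zeros: 10001101010000. Divide by 1101 (XOR where the leading bit is 1):
  pos 0: 1000 XOR 1101 = 0101
  pos 1: 1011 XOR 1101 = 0110
  pos 2: 1101 XOR 1101 = 0000
  pos 7: 1010 XOR 1101 = 0111
  pos 8: 1110 XOR 1101 = 0011
  pos 10: 1100 XOR 1101 = 0001
Remainder (last 3 bits) = 001. This is the CRC / FCS.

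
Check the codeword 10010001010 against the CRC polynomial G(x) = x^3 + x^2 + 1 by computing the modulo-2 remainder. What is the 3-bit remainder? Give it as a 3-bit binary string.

011

Modulo-2 division of 10010001010 by 1101:
  pos 0: 1001 XOR 1101 = 0100
  pos 1: 1000 XOR 1101 = 0101
  pos 2: 1010 XOR 1101 = 0111
  pos 3: 1110 XOR 1101 = 0011
  pos 5: 1110 XOR 1101 = 0011
  pos 7: 1110 XOR 1101 = 0011
Remainder = 011 (nonzero — an error is detected).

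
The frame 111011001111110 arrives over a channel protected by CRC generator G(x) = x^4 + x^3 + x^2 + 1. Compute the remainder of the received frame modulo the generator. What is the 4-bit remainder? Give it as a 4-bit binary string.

Modulo-2 division of 111011001111110 by 11101:
  pos 0: 11101 XOR 11101 = 00000
  pos 5: 10011 XOR 11101 = 01110
  pos 6: 11101 XOR 11101 = 00000
Remainder = 1110 (nonzero — an error is detected).

1110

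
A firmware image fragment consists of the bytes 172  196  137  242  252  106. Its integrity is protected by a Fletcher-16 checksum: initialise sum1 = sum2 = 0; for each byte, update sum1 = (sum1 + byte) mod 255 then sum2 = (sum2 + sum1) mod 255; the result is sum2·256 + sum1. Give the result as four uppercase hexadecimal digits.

4755

Running sums (mod 255):
  after byte 0 (172): sum1=172, sum2=172
  after byte 1 (196): sum1=113, sum2=30
  after byte 2 (137): sum1=250, sum2=25
  after byte 3 (242): sum1=237, sum2=7
  after byte 4 (252): sum1=234, sum2=241
  after byte 5 (106): sum1=85, sum2=71
Checksum = sum2·256 + sum1 = 71·256 + 85 = 18261 = 0x4755.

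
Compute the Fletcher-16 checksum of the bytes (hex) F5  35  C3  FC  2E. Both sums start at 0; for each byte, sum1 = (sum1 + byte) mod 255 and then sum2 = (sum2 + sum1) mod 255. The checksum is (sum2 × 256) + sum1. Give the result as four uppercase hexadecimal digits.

Running sums (mod 255):
  after byte 0 (F5): sum1=245, sum2=245
  after byte 1 (35): sum1=43, sum2=33
  after byte 2 (C3): sum1=238, sum2=16
  after byte 3 (FC): sum1=235, sum2=251
  after byte 4 (2E): sum1=26, sum2=22
Checksum = sum2·256 + sum1 = 22·256 + 26 = 5658 = 0x161A.

161A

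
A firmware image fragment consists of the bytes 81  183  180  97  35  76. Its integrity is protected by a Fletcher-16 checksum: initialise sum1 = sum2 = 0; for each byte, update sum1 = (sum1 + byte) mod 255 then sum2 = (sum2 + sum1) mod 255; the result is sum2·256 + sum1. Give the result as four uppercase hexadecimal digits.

Running sums (mod 255):
  after byte 0 (81): sum1=81, sum2=81
  after byte 1 (183): sum1=9, sum2=90
  after byte 2 (180): sum1=189, sum2=24
  after byte 3 (97): sum1=31, sum2=55
  after byte 4 (35): sum1=66, sum2=121
  after byte 5 (76): sum1=142, sum2=8
Checksum = sum2·256 + sum1 = 8·256 + 142 = 2190 = 0x088E.

088E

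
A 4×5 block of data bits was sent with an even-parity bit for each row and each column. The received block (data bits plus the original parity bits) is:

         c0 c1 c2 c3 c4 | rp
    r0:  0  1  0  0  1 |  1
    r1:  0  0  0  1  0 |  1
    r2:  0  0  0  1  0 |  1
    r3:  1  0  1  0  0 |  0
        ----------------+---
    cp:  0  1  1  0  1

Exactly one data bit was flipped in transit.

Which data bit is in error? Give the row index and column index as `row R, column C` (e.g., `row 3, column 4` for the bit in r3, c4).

Recompute each row's even parity and compare to rp:
  r0: data parity 0, sent rp 1 → mismatch
  r1: data parity 1, sent rp 1 → ok
  r2: data parity 1, sent rp 1 → ok
  r3: data parity 0, sent rp 0 → ok
Recompute each column's even parity and compare to cp:
  c0: data parity 1, sent cp 0 → mismatch
  c1: data parity 1, sent cp 1 → ok
  c2: data parity 1, sent cp 1 → ok
  c3: data parity 0, sent cp 0 → ok
  c4: data parity 1, sent cp 1 → ok
Exactly one row (r0) and one column (c0) fail → the flipped bit is at their intersection.

row 0, column 0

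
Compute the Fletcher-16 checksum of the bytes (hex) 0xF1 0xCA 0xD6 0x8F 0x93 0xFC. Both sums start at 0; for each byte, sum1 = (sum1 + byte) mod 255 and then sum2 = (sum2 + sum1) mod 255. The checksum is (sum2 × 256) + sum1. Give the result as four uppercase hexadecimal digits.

CFB3

Running sums (mod 255):
  after byte 0 (0xF1): sum1=241, sum2=241
  after byte 1 (0xCA): sum1=188, sum2=174
  after byte 2 (0xD6): sum1=147, sum2=66
  after byte 3 (0x8F): sum1=35, sum2=101
  after byte 4 (0x93): sum1=182, sum2=28
  after byte 5 (0xFC): sum1=179, sum2=207
Checksum = sum2·256 + sum1 = 207·256 + 179 = 53171 = 0xCFB3.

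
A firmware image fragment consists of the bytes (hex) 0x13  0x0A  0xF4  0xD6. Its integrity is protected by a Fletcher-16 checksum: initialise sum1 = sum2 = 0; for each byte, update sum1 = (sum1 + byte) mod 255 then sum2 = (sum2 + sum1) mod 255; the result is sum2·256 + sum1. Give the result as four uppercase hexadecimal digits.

Running sums (mod 255):
  after byte 0 (0x13): sum1=19, sum2=19
  after byte 1 (0x0A): sum1=29, sum2=48
  after byte 2 (0xF4): sum1=18, sum2=66
  after byte 3 (0xD6): sum1=232, sum2=43
Checksum = sum2·256 + sum1 = 43·256 + 232 = 11240 = 0x2BE8.

2BE8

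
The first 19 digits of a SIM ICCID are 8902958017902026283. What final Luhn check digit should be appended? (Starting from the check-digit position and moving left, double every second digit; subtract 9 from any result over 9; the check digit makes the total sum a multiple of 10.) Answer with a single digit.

Partial digits right→left: 3 8 2 6 2 0 2 0 9 7 1 0 8 5 9 2 0 9 8
Double every second digit counting from the check-digit position (so the 1st, 3rd, 5th, ... of the partial from the right).
  doubled (with −9 where >9): 6 4 4 4 9 2 7 9 0 7 → sum 52
  kept as-is: 8 6 0 0 7 0 5 2 9 → sum 37
Total = 52 + 37 = 89.
Check digit = (10 − (89 mod 10)) mod 10 = 1.

1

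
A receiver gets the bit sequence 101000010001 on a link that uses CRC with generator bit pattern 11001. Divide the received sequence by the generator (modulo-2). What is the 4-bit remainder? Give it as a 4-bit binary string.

0000

Modulo-2 division of 101000010001 by 11001:
  pos 0: 10100 XOR 11001 = 01101
  pos 1: 11010 XOR 11001 = 00011
  pos 4: 11010 XOR 11001 = 00011
  pos 7: 11001 XOR 11001 = 00000
Remainder = 0000 (zero — the frame passes the CRC check).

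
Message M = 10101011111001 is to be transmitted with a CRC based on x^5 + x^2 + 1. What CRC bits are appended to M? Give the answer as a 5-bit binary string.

Append 5 zeros: 1010101111100100000. Divide by 100101 (XOR where the leading bit is 1):
  pos 0: 101010 XOR 100101 = 001111
  pos 2: 111111 XOR 100101 = 011010
  pos 3: 110101 XOR 100101 = 010000
  pos 4: 100001 XOR 100101 = 000100
  pos 7: 100100 XOR 100101 = 000001
  pos 12: 110000 XOR 100101 = 010101
  pos 13: 101010 XOR 100101 = 001111
Remainder (last 5 bits) = 01111. This is the CRC / FCS.

01111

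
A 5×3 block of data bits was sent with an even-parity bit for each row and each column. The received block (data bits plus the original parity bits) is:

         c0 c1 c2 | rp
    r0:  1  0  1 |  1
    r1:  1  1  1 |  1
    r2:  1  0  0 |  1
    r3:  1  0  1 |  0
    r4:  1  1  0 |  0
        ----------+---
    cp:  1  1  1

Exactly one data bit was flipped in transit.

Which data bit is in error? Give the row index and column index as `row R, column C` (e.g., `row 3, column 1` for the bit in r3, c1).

Recompute each row's even parity and compare to rp:
  r0: data parity 0, sent rp 1 → mismatch
  r1: data parity 1, sent rp 1 → ok
  r2: data parity 1, sent rp 1 → ok
  r3: data parity 0, sent rp 0 → ok
  r4: data parity 0, sent rp 0 → ok
Recompute each column's even parity and compare to cp:
  c0: data parity 1, sent cp 1 → ok
  c1: data parity 0, sent cp 1 → mismatch
  c2: data parity 1, sent cp 1 → ok
Exactly one row (r0) and one column (c1) fail → the flipped bit is at their intersection.

row 0, column 1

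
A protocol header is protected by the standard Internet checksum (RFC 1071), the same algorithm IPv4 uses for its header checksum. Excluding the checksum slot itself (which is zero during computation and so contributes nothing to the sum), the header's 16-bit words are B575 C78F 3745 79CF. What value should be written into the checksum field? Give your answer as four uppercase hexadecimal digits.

One's-complement addition (fold any carry out of bit 15 back into bit 0):
  0xB575 + 0xC78F = 0x17D04 → wrap carry → 0x7D05
  0x7D05 + 0x3745 = 0x0B44A
  0xB44A + 0x79CF = 0x12E19 → wrap carry → 0x2E1A
One's-complement sum = 0x2E1A.
Checksum = ~0x2E1A & 0xFFFF = 0xD1E5.

D1E5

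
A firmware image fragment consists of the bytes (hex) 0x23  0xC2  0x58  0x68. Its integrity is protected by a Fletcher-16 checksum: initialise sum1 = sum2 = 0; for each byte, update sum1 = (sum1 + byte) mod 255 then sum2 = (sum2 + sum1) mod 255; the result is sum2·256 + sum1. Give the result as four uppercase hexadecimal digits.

Running sums (mod 255):
  after byte 0 (0x23): sum1=35, sum2=35
  after byte 1 (0xC2): sum1=229, sum2=9
  after byte 2 (0x58): sum1=62, sum2=71
  after byte 3 (0x68): sum1=166, sum2=237
Checksum = sum2·256 + sum1 = 237·256 + 166 = 60838 = 0xEDA6.

EDA6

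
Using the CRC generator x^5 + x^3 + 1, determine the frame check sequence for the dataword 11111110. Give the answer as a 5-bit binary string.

11010

Append 5 zeros: 1111111000000. Divide by 101001 (XOR where the leading bit is 1):
  pos 0: 111111 XOR 101001 = 010110
  pos 1: 101101 XOR 101001 = 000100
  pos 4: 100000 XOR 101001 = 001001
  pos 6: 100100 XOR 101001 = 001101
Remainder (last 5 bits) = 11010. This is the CRC / FCS.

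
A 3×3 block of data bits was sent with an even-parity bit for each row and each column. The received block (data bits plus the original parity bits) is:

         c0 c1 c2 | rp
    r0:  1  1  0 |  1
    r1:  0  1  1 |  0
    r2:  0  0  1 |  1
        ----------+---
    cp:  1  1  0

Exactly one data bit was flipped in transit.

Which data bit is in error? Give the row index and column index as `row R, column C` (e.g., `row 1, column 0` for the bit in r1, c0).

row 0, column 1

Recompute each row's even parity and compare to rp:
  r0: data parity 0, sent rp 1 → mismatch
  r1: data parity 0, sent rp 0 → ok
  r2: data parity 1, sent rp 1 → ok
Recompute each column's even parity and compare to cp:
  c0: data parity 1, sent cp 1 → ok
  c1: data parity 0, sent cp 1 → mismatch
  c2: data parity 0, sent cp 0 → ok
Exactly one row (r0) and one column (c1) fail → the flipped bit is at their intersection.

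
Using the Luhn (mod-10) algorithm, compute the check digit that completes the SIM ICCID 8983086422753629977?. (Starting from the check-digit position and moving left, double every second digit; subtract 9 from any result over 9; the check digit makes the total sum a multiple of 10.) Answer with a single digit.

Partial digits right→left: 7 7 9 9 2 6 3 5 7 2 2 4 6 8 0 3 8 9 8
Double every second digit counting from the check-digit position (so the 1st, 3rd, 5th, ... of the partial from the right).
  doubled (with −9 where >9): 5 9 4 6 5 4 3 0 7 7 → sum 50
  kept as-is: 7 9 6 5 2 4 8 3 9 → sum 53
Total = 50 + 53 = 103.
Check digit = (10 − (103 mod 10)) mod 10 = 7.

7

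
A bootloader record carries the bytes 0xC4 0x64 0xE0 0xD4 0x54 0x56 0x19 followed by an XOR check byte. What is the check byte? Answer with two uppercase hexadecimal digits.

XOR the bytes together:
  start with 0xC4
  0xC4 ⊕ 0x64 = 0xA0
  0xA0 ⊕ 0xE0 = 0x40
  0x40 ⊕ 0xD4 = 0x94
  0x94 ⊕ 0x54 = 0xC0
  0xC0 ⊕ 0x56 = 0x96
  0x96 ⊕ 0x19 = 0x8F

8F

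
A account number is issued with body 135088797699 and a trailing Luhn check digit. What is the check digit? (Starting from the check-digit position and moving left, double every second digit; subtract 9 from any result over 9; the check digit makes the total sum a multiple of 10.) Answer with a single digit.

Partial digits right→left: 9 9 6 7 9 7 8 8 0 5 3 1
Double every second digit counting from the check-digit position (so the 1st, 3rd, 5th, ... of the partial from the right).
  doubled (with −9 where >9): 9 3 9 7 0 6 → sum 34
  kept as-is: 9 7 7 8 5 1 → sum 37
Total = 34 + 37 = 71.
Check digit = (10 − (71 mod 10)) mod 10 = 9.

9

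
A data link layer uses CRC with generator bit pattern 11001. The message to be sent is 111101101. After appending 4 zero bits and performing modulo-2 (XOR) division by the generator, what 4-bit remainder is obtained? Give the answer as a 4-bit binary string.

0000

Append 4 zeros: 1111011010000. Divide by 11001 (XOR where the leading bit is 1):
  pos 0: 11110 XOR 11001 = 00111
  pos 2: 11111 XOR 11001 = 00110
  pos 4: 11001 XOR 11001 = 00000
Remainder (last 4 bits) = 0000. This is the CRC / FCS.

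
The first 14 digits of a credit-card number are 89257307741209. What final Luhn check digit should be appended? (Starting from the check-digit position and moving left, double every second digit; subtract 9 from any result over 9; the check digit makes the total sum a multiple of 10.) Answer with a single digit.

3

Partial digits right→left: 9 0 2 1 4 7 7 0 3 7 5 2 9 8
Double every second digit counting from the check-digit position (so the 1st, 3rd, 5th, ... of the partial from the right).
  doubled (with −9 where >9): 9 4 8 5 6 1 9 → sum 42
  kept as-is: 0 1 7 0 7 2 8 → sum 25
Total = 42 + 25 = 67.
Check digit = (10 − (67 mod 10)) mod 10 = 3.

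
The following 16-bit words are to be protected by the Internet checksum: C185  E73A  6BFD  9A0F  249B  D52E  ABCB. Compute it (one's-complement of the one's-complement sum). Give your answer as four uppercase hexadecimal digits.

AB9C

One's-complement addition (fold any carry out of bit 15 back into bit 0):
  0xC185 + 0xE73A = 0x1A8BF → wrap carry → 0xA8C0
  0xA8C0 + 0x6BFD = 0x114BD → wrap carry → 0x14BE
  0x14BE + 0x9A0F = 0x0AECD
  0xAECD + 0x249B = 0x0D368
  0xD368 + 0xD52E = 0x1A896 → wrap carry → 0xA897
  0xA897 + 0xABCB = 0x15462 → wrap carry → 0x5463
One's-complement sum = 0x5463.
Checksum = ~0x5463 & 0xFFFF = 0xAB9C.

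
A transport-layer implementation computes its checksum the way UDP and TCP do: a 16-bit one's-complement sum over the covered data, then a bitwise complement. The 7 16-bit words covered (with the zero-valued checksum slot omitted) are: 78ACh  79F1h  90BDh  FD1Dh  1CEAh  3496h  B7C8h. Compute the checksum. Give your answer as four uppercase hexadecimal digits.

763D

One's-complement addition (fold any carry out of bit 15 back into bit 0):
  0x78AC + 0x79F1 = 0x0F29D
  0xF29D + 0x90BD = 0x1835A → wrap carry → 0x835B
  0x835B + 0xFD1D = 0x18078 → wrap carry → 0x8079
  0x8079 + 0x1CEA = 0x09D63
  0x9D63 + 0x3496 = 0x0D1F9
  0xD1F9 + 0xB7C8 = 0x189C1 → wrap carry → 0x89C2
One's-complement sum = 0x89C2.
Checksum = ~0x89C2 & 0xFFFF = 0x763D.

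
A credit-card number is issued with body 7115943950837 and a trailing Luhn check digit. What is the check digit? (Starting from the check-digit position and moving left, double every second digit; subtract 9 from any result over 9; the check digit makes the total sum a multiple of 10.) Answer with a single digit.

3

Partial digits right→left: 7 3 8 0 5 9 3 4 9 5 1 1 7
Double every second digit counting from the check-digit position (so the 1st, 3rd, 5th, ... of the partial from the right).
  doubled (with −9 where >9): 5 7 1 6 9 2 5 → sum 35
  kept as-is: 3 0 9 4 5 1 → sum 22
Total = 35 + 22 = 57.
Check digit = (10 − (57 mod 10)) mod 10 = 3.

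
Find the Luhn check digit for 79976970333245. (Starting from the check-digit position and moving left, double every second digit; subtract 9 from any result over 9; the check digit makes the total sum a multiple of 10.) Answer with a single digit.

7

Partial digits right→left: 5 4 2 3 3 3 0 7 9 6 7 9 9 7
Double every second digit counting from the check-digit position (so the 1st, 3rd, 5th, ... of the partial from the right).
  doubled (with −9 where >9): 1 4 6 0 9 5 9 → sum 34
  kept as-is: 4 3 3 7 6 9 7 → sum 39
Total = 34 + 39 = 73.
Check digit = (10 − (73 mod 10)) mod 10 = 7.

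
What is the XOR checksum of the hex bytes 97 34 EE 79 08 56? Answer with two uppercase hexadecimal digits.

XOR the bytes together:
  start with 0x97
  0x97 ⊕ 0x34 = 0xA3
  0xA3 ⊕ 0xEE = 0x4D
  0x4D ⊕ 0x79 = 0x34
  0x34 ⊕ 0x08 = 0x3C
  0x3C ⊕ 0x56 = 0x6A

6A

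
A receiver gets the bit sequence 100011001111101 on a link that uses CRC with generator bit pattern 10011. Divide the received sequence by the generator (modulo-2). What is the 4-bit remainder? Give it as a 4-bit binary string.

Modulo-2 division of 100011001111101 by 10011:
  pos 0: 10001 XOR 10011 = 00010
  pos 3: 10100 XOR 10011 = 00111
  pos 5: 11111 XOR 10011 = 01100
  pos 6: 11001 XOR 10011 = 01010
  pos 7: 10101 XOR 10011 = 00110
  pos 9: 11010 XOR 10011 = 01001
  pos 10: 10011 XOR 10011 = 00000
Remainder = 0000 (zero — the frame passes the CRC check).

0000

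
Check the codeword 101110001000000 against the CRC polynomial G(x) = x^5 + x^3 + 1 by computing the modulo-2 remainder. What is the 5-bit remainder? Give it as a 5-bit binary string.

10011

Modulo-2 division of 101110001000000 by 101001:
  pos 0: 101110 XOR 101001 = 000111
  pos 3: 111001 XOR 101001 = 010000
  pos 4: 100000 XOR 101001 = 001001
  pos 6: 100100 XOR 101001 = 001101
  pos 8: 110100 XOR 101001 = 011101
  pos 9: 111010 XOR 101001 = 010011
Remainder = 10011 (nonzero — an error is detected).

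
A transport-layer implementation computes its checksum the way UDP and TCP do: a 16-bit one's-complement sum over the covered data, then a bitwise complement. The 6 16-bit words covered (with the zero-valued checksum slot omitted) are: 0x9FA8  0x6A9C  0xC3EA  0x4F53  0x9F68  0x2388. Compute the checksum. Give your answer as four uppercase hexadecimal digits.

One's-complement addition (fold any carry out of bit 15 back into bit 0):
  0x9FA8 + 0x6A9C = 0x10A44 → wrap carry → 0x0A45
  0x0A45 + 0xC3EA = 0x0CE2F
  0xCE2F + 0x4F53 = 0x11D82 → wrap carry → 0x1D83
  0x1D83 + 0x9F68 = 0x0BCEB
  0xBCEB + 0x2388 = 0x0E073
One's-complement sum = 0xE073.
Checksum = ~0xE073 & 0xFFFF = 0x1F8C.

1F8C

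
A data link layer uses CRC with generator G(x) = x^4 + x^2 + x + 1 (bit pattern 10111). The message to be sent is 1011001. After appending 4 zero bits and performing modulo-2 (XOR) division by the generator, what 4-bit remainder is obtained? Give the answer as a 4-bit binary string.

Append 4 zeros: 10110010000. Divide by 10111 (XOR where the leading bit is 1):
  pos 0: 10110 XOR 10111 = 00001
  pos 4: 10100 XOR 10111 = 00011
Remainder (last 4 bits) = 1100. This is the CRC / FCS.

1100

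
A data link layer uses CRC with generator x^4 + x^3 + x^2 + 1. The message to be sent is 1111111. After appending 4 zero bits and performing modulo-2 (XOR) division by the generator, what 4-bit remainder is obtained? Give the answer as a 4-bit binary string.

Append 4 zeros: 11111110000. Divide by 11101 (XOR where the leading bit is 1):
  pos 0: 11111 XOR 11101 = 00010
  pos 3: 10110 XOR 11101 = 01011
  pos 4: 10110 XOR 11101 = 01011
  pos 5: 10110 XOR 11101 = 01011
  pos 6: 10110 XOR 11101 = 01011
Remainder (last 4 bits) = 1011. This is the CRC / FCS.

1011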